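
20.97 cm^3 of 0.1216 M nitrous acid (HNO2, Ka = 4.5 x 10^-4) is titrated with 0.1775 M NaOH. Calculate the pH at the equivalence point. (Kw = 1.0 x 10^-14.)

n(HNO2) = 0.1216 x 0.02097 = 0.002550 mol; V(NaOH) at equivalence = 0.002550/0.1775 = 0.01437 L.
At equivalence all the acid is converted to NO2-; total volume = 0.02097 + 0.01437 = 0.03534 L, so [NO2-] = 0.002550/0.03534 = 0.07216 M.
Kb = Kw/Ka = 1.0e-14 / 4.5 x 10^-4 = 2.22e-11.
[OH^-] = sqrt(Kb x [NO2-]) = sqrt(2.22e-11 x 0.07216) = 1.27e-6 M.
pOH = 5.90, so pH = 14.00 - 5.90 = 8.10.

8.10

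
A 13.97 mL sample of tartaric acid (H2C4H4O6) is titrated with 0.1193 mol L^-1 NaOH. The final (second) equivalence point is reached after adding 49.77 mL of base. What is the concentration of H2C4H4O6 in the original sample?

n(NaOH) = 0.1193 x 0.04977 = 0.005938 mol.
At the final (second) equivalence point, 2 mol OH^- react per mol H2C4H4O6, so n(H2C4H4O6) = 0.005938 / 2 = 0.002969 mol.
[H2C4H4O6] = 0.002969 / 0.01397 L = 0.213 M.

0.213 M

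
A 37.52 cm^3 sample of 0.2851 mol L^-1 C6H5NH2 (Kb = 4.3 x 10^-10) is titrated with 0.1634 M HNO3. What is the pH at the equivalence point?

2.81

n(C6H5NH2) = 0.2851 x 0.03752 = 0.01070 mol; V(HNO3) at equivalence = 0.01070/0.1634 = 0.06546 L.
At equivalence the base is fully converted to C6H5NH3+; total volume = 0.1030 L, so [C6H5NH3+] = 0.01070/0.1030 = 0.1039 M.
Ka(C6H5NH3+) = Kw/Kb = 1.0e-14 / 4.3 x 10^-10 = 2.33e-5.
[H^+] = sqrt(Ka x [C6H5NH3+]) = sqrt(2.33e-5 x 0.1039) = 0.00155 M.
pH = -log(0.00155) = 2.81.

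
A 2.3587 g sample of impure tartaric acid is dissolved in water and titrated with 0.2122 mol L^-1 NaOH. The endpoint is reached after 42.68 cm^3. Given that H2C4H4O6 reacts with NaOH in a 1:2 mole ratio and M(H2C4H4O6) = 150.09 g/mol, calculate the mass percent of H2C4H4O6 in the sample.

28.8%

n(NaOH) = 0.2122 x 0.04268 = 0.009057 mol.
n(H2C4H4O6) = 0.009057 / 2 = 0.004528 mol.
mass of H2C4H4O6 = 0.004528 x 150.09 = 0.6797 g.
% purity = 0.6797 / 2.3587 x 100 = 28.8%.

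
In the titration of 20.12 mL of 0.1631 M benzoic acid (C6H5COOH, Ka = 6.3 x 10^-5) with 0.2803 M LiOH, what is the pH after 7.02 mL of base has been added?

4.38

Initial n(C6H5COOH) = 0.1631 x 0.02012 = 0.003282 mol.
n(LiOH) added = 0.2803 x 0.007020 = 0.001968 mol, converting that many moles of C6H5COOH to C6H5COO-.
Remaining n(C6H5COOH) = 0.001314 mol; n(C6H5COO-) = 0.001968 mol.
By Henderson-Hasselbalch, pH = pKa + log([A^-]/[HA]) = 4.20 + log(0.001968/0.001314) = 4.20 + (+0.18) = 4.38.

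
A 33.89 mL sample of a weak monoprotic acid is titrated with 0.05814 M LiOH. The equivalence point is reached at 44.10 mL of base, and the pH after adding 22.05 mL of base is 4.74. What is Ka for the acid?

1.8 x 10^-5

22.05 mL is half of the equivalence volume, so this is the half-equivalence point where [HA] = [A^-].
At half-equivalence pH = pKa, so pKa = 4.74.
Ka = 10^(-4.74) = 1.8 x 10^-5.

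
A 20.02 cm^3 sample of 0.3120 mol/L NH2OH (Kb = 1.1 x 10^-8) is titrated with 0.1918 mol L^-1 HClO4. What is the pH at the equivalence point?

3.48

n(NH2OH) = 0.3120 x 0.02002 = 0.006246 mol; V(HClO4) at equivalence = 0.006246/0.1918 = 0.03257 L.
At equivalence the base is fully converted to NH3OH+; total volume = 0.05259 L, so [NH3OH+] = 0.006246/0.05259 = 0.1188 M.
Ka(NH3OH+) = Kw/Kb = 1.0e-14 / 1.1 x 10^-8 = 9.09e-7.
[H^+] = sqrt(Ka x [NH3OH+]) = sqrt(9.09e-7 x 0.1188) = 0.000329 M.
pH = -log(0.000329) = 3.48.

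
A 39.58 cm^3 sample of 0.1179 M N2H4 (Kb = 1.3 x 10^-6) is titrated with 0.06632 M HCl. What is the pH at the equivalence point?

4.74

n(N2H4) = 0.1179 x 0.03958 = 0.004666 mol; V(HCl) at equivalence = 0.004666/0.06632 = 0.07036 L.
At equivalence the base is fully converted to N2H5+; total volume = 0.1099 L, so [N2H5+] = 0.004666/0.1099 = 0.04244 M.
Ka(N2H5+) = Kw/Kb = 1.0e-14 / 1.3 x 10^-6 = 7.69e-9.
[H^+] = sqrt(Ka x [N2H5+]) = sqrt(7.69e-9 x 0.04244) = 1.81e-5 M.
pH = -log(1.81e-5) = 4.74.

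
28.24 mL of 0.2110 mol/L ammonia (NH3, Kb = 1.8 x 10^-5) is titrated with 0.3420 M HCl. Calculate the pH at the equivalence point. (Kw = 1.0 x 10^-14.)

5.07

n(NH3) = 0.2110 x 0.02824 = 0.005959 mol; V(HCl) at equivalence = 0.005959/0.3420 = 0.01742 L.
At equivalence the base is fully converted to NH4+; total volume = 0.04566 L, so [NH4+] = 0.005959/0.04566 = 0.1305 M.
Ka(NH4+) = Kw/Kb = 1.0e-14 / 1.8 x 10^-5 = 5.56e-10.
[H^+] = sqrt(Ka x [NH4+]) = sqrt(5.56e-10 x 0.1305) = 8.51e-6 M.
pH = -log(8.51e-6) = 5.07.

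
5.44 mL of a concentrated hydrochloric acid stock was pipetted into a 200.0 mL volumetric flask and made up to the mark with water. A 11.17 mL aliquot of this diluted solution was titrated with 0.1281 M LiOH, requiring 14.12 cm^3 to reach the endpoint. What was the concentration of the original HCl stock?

5.95 M

n(LiOH) = 0.1281 x 0.01412 = 0.001809 mol.
n(HCl) in the aliquot = 0.001809 mol.
[diluted HCl] = 0.001809 / 0.01117 = 0.1619 M.
Dilution factor = 200.0/5.440 = 36.76, so [stock] = 0.1619 x 36.76 = 5.95 M.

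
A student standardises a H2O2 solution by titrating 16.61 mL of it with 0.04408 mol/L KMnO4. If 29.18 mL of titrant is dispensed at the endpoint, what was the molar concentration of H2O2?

n(KMnO4) = 0.04408 x 0.02918 = 0.001286 mol.
From the balanced equation, 2 mol KMnO4 reacts with 5 mol H2O2, so n(H2O2) = 0.001286 x 5/2 = 0.003216 mol.
[H2O2] = 0.003216 / 0.01661 L = 0.194 M.

0.194 M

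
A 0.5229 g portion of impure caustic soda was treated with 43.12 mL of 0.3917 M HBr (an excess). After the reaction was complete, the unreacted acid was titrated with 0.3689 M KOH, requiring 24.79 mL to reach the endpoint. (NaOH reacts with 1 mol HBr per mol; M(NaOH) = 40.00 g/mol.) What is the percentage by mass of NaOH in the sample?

Total n(HBr) added = 0.3917 x 0.04312 = 0.01689 mol.
n(KOH) used = 0.3689 x 0.02479 = 0.009145 mol, which equals the excess n(HBr).
So n(HBr) consumed by the sample = 0.01689 - 0.009145 = 0.007745 mol.
n(NaOH) = 0.007745 / 1 = 0.007745 mol.
mass NaOH = 0.007745 x 40.00 = 0.3098 g, so %NaOH = 0.3098/0.5229 x 100 = 59.2%.

59.2%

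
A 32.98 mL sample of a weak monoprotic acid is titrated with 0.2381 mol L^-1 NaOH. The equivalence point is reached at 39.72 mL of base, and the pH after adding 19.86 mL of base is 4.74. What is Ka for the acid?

19.86 mL is half of the equivalence volume, so this is the half-equivalence point where [HA] = [A^-].
At half-equivalence pH = pKa, so pKa = 4.74.
Ka = 10^(-4.74) = 1.8 x 10^-5.

1.8 x 10^-5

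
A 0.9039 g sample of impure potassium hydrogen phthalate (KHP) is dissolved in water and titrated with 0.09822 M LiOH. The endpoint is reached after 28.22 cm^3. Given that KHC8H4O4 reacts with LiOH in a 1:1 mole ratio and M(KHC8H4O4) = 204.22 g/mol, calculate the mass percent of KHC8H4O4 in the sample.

n(LiOH) = 0.09822 x 0.02822 = 0.002772 mol.
n(KHC8H4O4) = 0.002772 / 1 = 0.002772 mol.
mass of KHC8H4O4 = 0.002772 x 204.22 = 0.5661 g.
% purity = 0.5661 / 0.9039 x 100 = 62.6%.

62.6%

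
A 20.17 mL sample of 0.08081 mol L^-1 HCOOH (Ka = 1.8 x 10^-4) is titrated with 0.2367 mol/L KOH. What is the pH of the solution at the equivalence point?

n(HCOOH) = 0.08081 x 0.02017 = 0.001630 mol; V(KOH) at equivalence = 0.001630/0.2367 = 0.006886 L.
At equivalence all the acid is converted to HCOO-; total volume = 0.02017 + 0.006886 = 0.02706 L, so [HCOO-] = 0.001630/0.02706 = 0.06024 M.
Kb = Kw/Ka = 1.0e-14 / 1.8 x 10^-4 = 5.56e-11.
[OH^-] = sqrt(Kb x [HCOO-]) = sqrt(5.56e-11 x 0.06024) = 1.83e-6 M.
pOH = 5.74, so pH = 14.00 - 5.74 = 8.26.

8.26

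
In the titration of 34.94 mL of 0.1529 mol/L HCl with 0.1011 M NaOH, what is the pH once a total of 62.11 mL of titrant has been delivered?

n(acid) = 0.1529 x 0.03494 = 0.005342 mol; n(NaOH) added = 0.1011 x 0.06211 = 0.006279 mol.
Base is in excess by 0.006279 - 0.005342 = 0.0009370 mol in a total volume of 0.09705 L.
[OH^-] = 0.0009370/0.09705 = 0.009655 M, so pOH = 2.02 and pH = 14.00 - 2.02 = 11.98.

11.98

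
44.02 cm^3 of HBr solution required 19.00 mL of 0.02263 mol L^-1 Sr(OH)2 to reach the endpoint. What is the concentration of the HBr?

0.0195 M

n(Sr(OH)2) delivered = 0.02263 x 0.01900 = 0.0004300 mol.
The reaction is 2 HBr + 1 Sr(OH)2, so n(HBr) = 0.0004300 x 2/1 = 0.0008599 mol.
[HBr] = 0.0008599 mol / 0.04402 L = 0.0195 M.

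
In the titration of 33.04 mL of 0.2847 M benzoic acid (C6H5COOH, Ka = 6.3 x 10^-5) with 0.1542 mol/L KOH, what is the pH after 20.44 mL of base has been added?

Initial n(C6H5COOH) = 0.2847 x 0.03304 = 0.009406 mol.
n(KOH) added = 0.1542 x 0.02044 = 0.003152 mol, converting that many moles of C6H5COOH to C6H5COO-.
Remaining n(C6H5COOH) = 0.006255 mol; n(C6H5COO-) = 0.003152 mol.
By Henderson-Hasselbalch, pH = pKa + log([A^-]/[HA]) = 4.20 + log(0.003152/0.006255) = 4.20 + (-0.30) = 3.90.

3.90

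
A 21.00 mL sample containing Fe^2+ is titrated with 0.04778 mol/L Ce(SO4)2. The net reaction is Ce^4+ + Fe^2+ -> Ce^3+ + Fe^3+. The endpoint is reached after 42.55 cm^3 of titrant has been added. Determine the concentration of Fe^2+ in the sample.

n(Ce(SO4)2) = 0.04778 x 0.04255 = 0.002033 mol.
From the balanced equation, 1 mol Ce(SO4)2 reacts with 1 mol Fe^2+, so n(Fe^2+) = 0.002033 x 1/1 = 0.002033 mol.
[Fe^2+] = 0.002033 / 0.02100 L = 0.0968 M.

0.0968 M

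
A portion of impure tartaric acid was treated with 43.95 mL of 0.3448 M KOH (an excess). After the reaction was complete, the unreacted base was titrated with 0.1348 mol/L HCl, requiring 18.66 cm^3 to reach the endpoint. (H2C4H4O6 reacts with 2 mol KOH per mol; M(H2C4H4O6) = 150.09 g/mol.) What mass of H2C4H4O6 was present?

0.948 g

Total n(KOH) added = 0.3448 x 0.04395 = 0.01515 mol.
n(HCl) used = 0.1348 x 0.01866 = 0.002515 mol, which equals the excess n(KOH).
So n(KOH) consumed by the sample = 0.01515 - 0.002515 = 0.01264 mol.
n(H2C4H4O6) = 0.01264 / 2 = 0.006319 mol.
mass = 0.006319 mol x 150.09 g/mol = 0.948 g.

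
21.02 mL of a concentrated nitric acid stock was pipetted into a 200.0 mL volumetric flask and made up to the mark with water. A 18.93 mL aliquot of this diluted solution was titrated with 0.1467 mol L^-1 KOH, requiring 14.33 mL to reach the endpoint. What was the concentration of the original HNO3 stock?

n(KOH) = 0.1467 x 0.01433 = 0.002102 mol.
n(HNO3) in the aliquot = 0.002102 mol.
[diluted HNO3] = 0.002102 / 0.01893 = 0.1111 M.
Dilution factor = 200.0/21.02 = 9.515, so [stock] = 0.1111 x 9.515 = 1.06 M.

1.06 M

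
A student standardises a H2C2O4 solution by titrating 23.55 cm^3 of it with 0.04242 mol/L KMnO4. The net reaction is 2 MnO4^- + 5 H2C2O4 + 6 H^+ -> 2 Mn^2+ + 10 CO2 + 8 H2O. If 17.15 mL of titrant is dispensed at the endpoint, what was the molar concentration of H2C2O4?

n(KMnO4) = 0.04242 x 0.01715 = 0.0007275 mol.
From the balanced equation, 2 mol KMnO4 reacts with 5 mol H2C2O4, so n(H2C2O4) = 0.0007275 x 5/2 = 0.001819 mol.
[H2C2O4] = 0.001819 / 0.02355 L = 0.0772 M.

0.0772 M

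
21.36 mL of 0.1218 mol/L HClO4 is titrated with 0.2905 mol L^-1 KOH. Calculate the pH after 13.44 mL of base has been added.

12.57

n(acid) = 0.1218 x 0.02136 = 0.002602 mol; n(KOH) added = 0.2905 x 0.01344 = 0.003904 mol.
Base is in excess by 0.003904 - 0.002602 = 0.001303 mol in a total volume of 0.03480 L.
[OH^-] = 0.001303/0.03480 = 0.03743 M, so pOH = 1.43 and pH = 14.00 - 1.43 = 12.57.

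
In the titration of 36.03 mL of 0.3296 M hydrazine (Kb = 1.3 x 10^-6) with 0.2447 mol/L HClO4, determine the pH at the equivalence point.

4.48

n(N2H4) = 0.3296 x 0.03603 = 0.01188 mol; V(HClO4) at equivalence = 0.01188/0.2447 = 0.04853 L.
At equivalence the base is fully converted to N2H5+; total volume = 0.08456 L, so [N2H5+] = 0.01188/0.08456 = 0.1404 M.
Ka(N2H5+) = Kw/Kb = 1.0e-14 / 1.3 x 10^-6 = 7.69e-9.
[H^+] = sqrt(Ka x [N2H5+]) = sqrt(7.69e-9 x 0.1404) = 3.29e-5 M.
pH = -log(3.29e-5) = 4.48.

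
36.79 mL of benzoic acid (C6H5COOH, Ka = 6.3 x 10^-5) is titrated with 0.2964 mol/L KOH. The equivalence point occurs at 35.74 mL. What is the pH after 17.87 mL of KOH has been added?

4.20

17.87 mL is exactly half the equivalence volume (35.74/2), i.e. the half-equivalence point.
There, n(HA) = n(A^-), so pH = pKa = -log(6.3 x 10^-5) = 4.20.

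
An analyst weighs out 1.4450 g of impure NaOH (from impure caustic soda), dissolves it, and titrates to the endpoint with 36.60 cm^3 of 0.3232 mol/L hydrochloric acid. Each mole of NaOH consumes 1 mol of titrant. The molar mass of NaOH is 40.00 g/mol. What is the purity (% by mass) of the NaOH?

n(HCl) = 0.3232 x 0.03660 = 0.01183 mol.
n(NaOH) = 0.01183 / 1 = 0.01183 mol.
mass of NaOH = 0.01183 x 40.00 = 0.4732 g.
% purity = 0.4732 / 1.4450 x 100 = 32.7%.

32.7%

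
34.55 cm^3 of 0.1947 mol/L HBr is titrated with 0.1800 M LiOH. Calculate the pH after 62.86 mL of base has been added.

12.67

n(acid) = 0.1947 x 0.03455 = 0.006727 mol; n(LiOH) added = 0.1800 x 0.06286 = 0.01131 mol.
Base is in excess by 0.01131 - 0.006727 = 0.004588 mol in a total volume of 0.09741 L.
[OH^-] = 0.004588/0.09741 = 0.04710 M, so pOH = 1.33 and pH = 14.00 - 1.33 = 12.67.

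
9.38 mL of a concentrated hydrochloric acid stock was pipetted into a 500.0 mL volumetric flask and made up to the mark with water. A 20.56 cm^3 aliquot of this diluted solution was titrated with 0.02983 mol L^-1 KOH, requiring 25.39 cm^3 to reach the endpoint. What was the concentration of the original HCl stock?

n(KOH) = 0.02983 x 0.02539 = 0.0007574 mol.
n(HCl) in the aliquot = 0.0007574 mol.
[diluted HCl] = 0.0007574 / 0.02056 = 0.03684 M.
Dilution factor = 500.0/9.380 = 53.30, so [stock] = 0.03684 x 53.30 = 1.96 M.

1.96 M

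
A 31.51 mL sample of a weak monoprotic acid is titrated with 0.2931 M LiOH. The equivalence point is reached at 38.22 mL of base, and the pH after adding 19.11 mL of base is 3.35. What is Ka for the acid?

4.5 x 10^-4

19.11 mL is half of the equivalence volume, so this is the half-equivalence point where [HA] = [A^-].
At half-equivalence pH = pKa, so pKa = 3.35.
Ka = 10^(-3.35) = 4.5 x 10^-4.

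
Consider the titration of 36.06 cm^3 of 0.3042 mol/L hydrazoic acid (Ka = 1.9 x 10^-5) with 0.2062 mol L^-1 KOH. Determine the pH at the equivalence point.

n(HN3) = 0.3042 x 0.03606 = 0.01097 mol; V(KOH) at equivalence = 0.01097/0.2062 = 0.05320 L.
At equivalence all the acid is converted to N3-; total volume = 0.03606 + 0.05320 = 0.08926 L, so [N3-] = 0.01097/0.08926 = 0.1229 M.
Kb = Kw/Ka = 1.0e-14 / 1.9 x 10^-5 = 5.26e-10.
[OH^-] = sqrt(Kb x [N3-]) = sqrt(5.26e-10 x 0.1229) = 8.04e-6 M.
pOH = 5.09, so pH = 14.00 - 5.09 = 8.91.

8.91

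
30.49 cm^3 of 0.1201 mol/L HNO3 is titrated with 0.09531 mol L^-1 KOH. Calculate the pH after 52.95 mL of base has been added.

12.22

n(acid) = 0.1201 x 0.03049 = 0.003662 mol; n(KOH) added = 0.09531 x 0.05295 = 0.005047 mol.
Base is in excess by 0.005047 - 0.003662 = 0.001385 mol in a total volume of 0.08344 L.
[OH^-] = 0.001385/0.08344 = 0.01660 M, so pOH = 1.78 and pH = 14.00 - 1.78 = 12.22.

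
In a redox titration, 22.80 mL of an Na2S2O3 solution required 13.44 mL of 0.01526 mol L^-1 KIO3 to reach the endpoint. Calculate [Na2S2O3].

0.0540 M

n(KIO3) = 0.01526 x 0.01344 = 0.0002051 mol.
From the balanced equation, 1 mol KIO3 reacts with 6 mol Na2S2O3, so n(Na2S2O3) = 0.0002051 x 6/1 = 0.001231 mol.
[Na2S2O3] = 0.001231 / 0.02280 L = 0.0540 M.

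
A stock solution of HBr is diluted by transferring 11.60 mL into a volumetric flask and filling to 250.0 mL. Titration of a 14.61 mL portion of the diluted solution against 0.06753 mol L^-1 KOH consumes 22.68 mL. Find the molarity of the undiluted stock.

2.26 M

n(KOH) = 0.06753 x 0.02268 = 0.001532 mol.
n(HBr) in the aliquot = 0.001532 mol.
[diluted HBr] = 0.001532 / 0.01461 = 0.1048 M.
Dilution factor = 250.0/11.60 = 21.55, so [stock] = 0.1048 x 21.55 = 2.26 M.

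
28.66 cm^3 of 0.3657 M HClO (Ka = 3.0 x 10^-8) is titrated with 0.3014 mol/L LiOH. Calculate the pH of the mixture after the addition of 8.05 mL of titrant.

Initial n(HClO) = 0.3657 x 0.02866 = 0.01048 mol.
n(LiOH) added = 0.3014 x 0.008050 = 0.002426 mol, converting that many moles of HClO to ClO-.
Remaining n(HClO) = 0.008055 mol; n(ClO-) = 0.002426 mol.
By Henderson-Hasselbalch, pH = pKa + log([A^-]/[HA]) = 7.52 + log(0.002426/0.008055) = 7.52 + (-0.52) = 7.00.

7.00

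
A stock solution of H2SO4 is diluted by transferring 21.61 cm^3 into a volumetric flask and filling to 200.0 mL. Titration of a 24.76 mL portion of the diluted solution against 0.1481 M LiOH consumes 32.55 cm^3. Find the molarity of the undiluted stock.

0.901 M

n(LiOH) = 0.1481 x 0.03255 = 0.004821 mol.
n(H2SO4) in the aliquot = 0.004821 x 1/2 = 0.002410 mol.
[diluted H2SO4] = 0.002410 / 0.02476 = 0.09735 M.
Dilution factor = 200.0/21.61 = 9.255, so [stock] = 0.09735 x 9.255 = 0.901 M.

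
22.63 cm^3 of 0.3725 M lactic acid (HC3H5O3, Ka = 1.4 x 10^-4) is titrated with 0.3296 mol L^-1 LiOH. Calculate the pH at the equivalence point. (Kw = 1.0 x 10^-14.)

n(HC3H5O3) = 0.3725 x 0.02263 = 0.008430 mol; V(LiOH) at equivalence = 0.008430/0.3296 = 0.02558 L.
At equivalence all the acid is converted to C3H5O3-; total volume = 0.02263 + 0.02558 = 0.04821 L, so [C3H5O3-] = 0.008430/0.04821 = 0.1749 M.
Kb = Kw/Ka = 1.0e-14 / 1.4 x 10^-4 = 7.14e-11.
[OH^-] = sqrt(Kb x [C3H5O3-]) = sqrt(7.14e-11 x 0.1749) = 3.53e-6 M.
pOH = 5.45, so pH = 14.00 - 5.45 = 8.55.

8.55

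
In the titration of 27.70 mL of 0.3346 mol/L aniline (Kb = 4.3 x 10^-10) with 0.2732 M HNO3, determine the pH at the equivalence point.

n(C6H5NH2) = 0.3346 x 0.02770 = 0.009268 mol; V(HNO3) at equivalence = 0.009268/0.2732 = 0.03393 L.
At equivalence the base is fully converted to C6H5NH3+; total volume = 0.06163 L, so [C6H5NH3+] = 0.009268/0.06163 = 0.1504 M.
Ka(C6H5NH3+) = Kw/Kb = 1.0e-14 / 4.3 x 10^-10 = 2.33e-5.
[H^+] = sqrt(Ka x [C6H5NH3+]) = sqrt(2.33e-5 x 0.1504) = 0.00187 M.
pH = -log(0.00187) = 2.73.

2.73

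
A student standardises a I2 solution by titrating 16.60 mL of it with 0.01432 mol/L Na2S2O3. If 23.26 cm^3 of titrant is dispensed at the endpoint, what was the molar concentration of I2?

n(Na2S2O3) = 0.01432 x 0.02326 = 0.0003331 mol.
From the balanced equation, 2 mol Na2S2O3 reacts with 1 mol I2, so n(I2) = 0.0003331 x 1/2 = 0.0001665 mol.
[I2] = 0.0001665 / 0.01660 L = 0.0100 M.

0.0100 M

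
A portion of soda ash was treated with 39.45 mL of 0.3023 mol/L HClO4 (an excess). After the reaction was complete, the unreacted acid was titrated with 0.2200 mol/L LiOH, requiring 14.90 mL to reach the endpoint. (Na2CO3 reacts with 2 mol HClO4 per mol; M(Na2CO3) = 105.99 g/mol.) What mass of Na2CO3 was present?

0.458 g

Total n(HClO4) added = 0.3023 x 0.03945 = 0.01193 mol.
n(LiOH) used = 0.2200 x 0.01490 = 0.003278 mol, which equals the excess n(HClO4).
So n(HClO4) consumed by the sample = 0.01193 - 0.003278 = 0.008648 mol.
n(Na2CO3) = 0.008648 / 2 = 0.004324 mol.
mass = 0.004324 mol x 105.99 g/mol = 0.458 g.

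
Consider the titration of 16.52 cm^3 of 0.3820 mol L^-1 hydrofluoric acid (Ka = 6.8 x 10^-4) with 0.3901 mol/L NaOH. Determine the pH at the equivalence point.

n(HF) = 0.3820 x 0.01652 = 0.006311 mol; V(NaOH) at equivalence = 0.006311/0.3901 = 0.01618 L.
At equivalence all the acid is converted to F-; total volume = 0.01652 + 0.01618 = 0.03270 L, so [F-] = 0.006311/0.03270 = 0.1930 M.
Kb = Kw/Ka = 1.0e-14 / 6.8 x 10^-4 = 1.47e-11.
[OH^-] = sqrt(Kb x [F-]) = sqrt(1.47e-11 x 0.1930) = 1.68e-6 M.
pOH = 5.77, so pH = 14.00 - 5.77 = 8.23.

8.23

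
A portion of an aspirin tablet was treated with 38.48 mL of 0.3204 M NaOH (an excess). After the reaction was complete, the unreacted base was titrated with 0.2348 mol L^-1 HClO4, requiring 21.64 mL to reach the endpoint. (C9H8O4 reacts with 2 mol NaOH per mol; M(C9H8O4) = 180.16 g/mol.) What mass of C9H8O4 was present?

0.653 g

Total n(NaOH) added = 0.3204 x 0.03848 = 0.01233 mol.
n(HClO4) used = 0.2348 x 0.02164 = 0.005081 mol, which equals the excess n(NaOH).
So n(NaOH) consumed by the sample = 0.01233 - 0.005081 = 0.007248 mol.
n(C9H8O4) = 0.007248 / 2 = 0.003624 mol.
mass = 0.003624 mol x 180.16 g/mol = 0.653 g.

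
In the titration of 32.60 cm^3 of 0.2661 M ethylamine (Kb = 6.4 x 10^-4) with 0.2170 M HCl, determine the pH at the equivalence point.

n(C2H5NH2) = 0.2661 x 0.03260 = 0.008675 mol; V(HCl) at equivalence = 0.008675/0.2170 = 0.03998 L.
At equivalence the base is fully converted to C2H5NH3+; total volume = 0.07258 L, so [C2H5NH3+] = 0.008675/0.07258 = 0.1195 M.
Ka(C2H5NH3+) = Kw/Kb = 1.0e-14 / 6.4 x 10^-4 = 1.56e-11.
[H^+] = sqrt(Ka x [C2H5NH3+]) = sqrt(1.56e-11 x 0.1195) = 1.37e-6 M.
pH = -log(1.37e-6) = 5.86.

5.86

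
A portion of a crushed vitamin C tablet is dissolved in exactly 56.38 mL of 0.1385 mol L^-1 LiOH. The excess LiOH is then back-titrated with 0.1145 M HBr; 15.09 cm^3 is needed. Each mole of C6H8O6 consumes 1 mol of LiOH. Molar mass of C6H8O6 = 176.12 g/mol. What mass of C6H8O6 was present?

Total n(LiOH) added = 0.1385 x 0.05638 = 0.007809 mol.
n(HBr) used = 0.1145 x 0.01509 = 0.001728 mol, which equals the excess n(LiOH).
So n(LiOH) consumed by the sample = 0.007809 - 0.001728 = 0.006081 mol.
n(C6H8O6) = 0.006081 / 1 = 0.006081 mol.
mass = 0.006081 mol x 176.12 g/mol = 1.07 g.

1.07 g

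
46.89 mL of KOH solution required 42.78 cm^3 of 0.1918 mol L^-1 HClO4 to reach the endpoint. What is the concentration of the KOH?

n(HClO4) delivered = 0.1918 x 0.04278 = 0.008205 mol.
For a 1:1 reaction, n(KOH) = 0.008205 mol.
[KOH] = 0.008205 mol / 0.04689 L = 0.175 M.

0.175 M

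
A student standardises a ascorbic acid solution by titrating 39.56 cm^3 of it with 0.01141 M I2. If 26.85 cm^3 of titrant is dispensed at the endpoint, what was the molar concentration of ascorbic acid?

0.00774 M

n(I2) = 0.01141 x 0.02685 = 0.0003064 mol.
From the balanced equation, 1 mol I2 reacts with 1 mol ascorbic acid, so n(ascorbic acid) = 0.0003064 x 1/1 = 0.0003064 mol.
[ascorbic acid] = 0.0003064 / 0.03956 L = 0.00774 M.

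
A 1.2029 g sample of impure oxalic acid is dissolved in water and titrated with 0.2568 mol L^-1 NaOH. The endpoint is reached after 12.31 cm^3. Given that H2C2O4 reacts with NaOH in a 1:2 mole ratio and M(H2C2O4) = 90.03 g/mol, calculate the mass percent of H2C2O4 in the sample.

n(NaOH) = 0.2568 x 0.01231 = 0.003161 mol.
n(H2C2O4) = 0.003161 / 2 = 0.001581 mol.
mass of H2C2O4 = 0.001581 x 90.03 = 0.1423 g.
% purity = 0.1423 / 1.2029 x 100 = 11.8%.

11.8%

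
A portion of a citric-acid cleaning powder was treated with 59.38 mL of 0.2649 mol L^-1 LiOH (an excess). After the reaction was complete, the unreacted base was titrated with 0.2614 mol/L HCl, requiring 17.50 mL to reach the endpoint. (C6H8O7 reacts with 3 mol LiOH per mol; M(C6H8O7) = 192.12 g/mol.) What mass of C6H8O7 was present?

Total n(LiOH) added = 0.2649 x 0.05938 = 0.01573 mol.
n(HCl) used = 0.2614 x 0.01750 = 0.004575 mol, which equals the excess n(LiOH).
So n(LiOH) consumed by the sample = 0.01573 - 0.004575 = 0.01116 mol.
n(C6H8O7) = 0.01116 / 3 = 0.003718 mol.
mass = 0.003718 mol x 192.12 g/mol = 0.714 g.

0.714 g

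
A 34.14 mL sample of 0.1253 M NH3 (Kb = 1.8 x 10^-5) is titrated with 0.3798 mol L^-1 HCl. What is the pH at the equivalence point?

5.14

n(NH3) = 0.1253 x 0.03414 = 0.004278 mol; V(HCl) at equivalence = 0.004278/0.3798 = 0.01126 L.
At equivalence the base is fully converted to NH4+; total volume = 0.04540 L, so [NH4+] = 0.004278/0.04540 = 0.09422 M.
Ka(NH4+) = Kw/Kb = 1.0e-14 / 1.8 x 10^-5 = 5.56e-10.
[H^+] = sqrt(Ka x [NH4+]) = sqrt(5.56e-10 x 0.09422) = 7.23e-6 M.
pH = -log(7.23e-6) = 5.14.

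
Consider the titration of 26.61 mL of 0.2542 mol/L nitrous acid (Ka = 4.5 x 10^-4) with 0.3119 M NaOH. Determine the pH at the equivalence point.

8.25

n(HNO2) = 0.2542 x 0.02661 = 0.006764 mol; V(NaOH) at equivalence = 0.006764/0.3119 = 0.02169 L.
At equivalence all the acid is converted to NO2-; total volume = 0.02661 + 0.02169 = 0.04830 L, so [NO2-] = 0.006764/0.04830 = 0.1401 M.
Kb = Kw/Ka = 1.0e-14 / 4.5 x 10^-4 = 2.22e-11.
[OH^-] = sqrt(Kb x [NO2-]) = sqrt(2.22e-11 x 0.1401) = 1.76e-6 M.
pOH = 5.75, so pH = 14.00 - 5.75 = 8.25.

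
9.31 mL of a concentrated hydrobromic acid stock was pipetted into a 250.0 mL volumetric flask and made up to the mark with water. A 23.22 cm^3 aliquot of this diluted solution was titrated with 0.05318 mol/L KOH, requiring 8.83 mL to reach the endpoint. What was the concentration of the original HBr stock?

0.543 M

n(KOH) = 0.05318 x 0.008830 = 0.0004696 mol.
n(HBr) in the aliquot = 0.0004696 mol.
[diluted HBr] = 0.0004696 / 0.02322 = 0.02022 M.
Dilution factor = 250.0/9.310 = 26.85, so [stock] = 0.02022 x 26.85 = 0.543 M.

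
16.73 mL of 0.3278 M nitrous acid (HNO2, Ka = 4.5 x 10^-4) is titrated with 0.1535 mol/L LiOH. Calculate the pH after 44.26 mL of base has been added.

n(acid) = 0.3278 x 0.01673 = 0.005484 mol; n(LiOH) added = 0.1535 x 0.04426 = 0.006794 mol.
Base is in excess by 0.006794 - 0.005484 = 0.001310 mol in a total volume of 0.06099 L.
[OH^-] = 0.001310/0.06099 = 0.02148 M, so pOH = 1.67 and pH = 14.00 - 1.67 = 12.33.

12.33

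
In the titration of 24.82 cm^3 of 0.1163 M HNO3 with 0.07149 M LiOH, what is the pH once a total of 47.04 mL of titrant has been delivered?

11.82

n(acid) = 0.1163 x 0.02482 = 0.002887 mol; n(LiOH) added = 0.07149 x 0.04704 = 0.003363 mol.
Base is in excess by 0.003363 - 0.002887 = 0.0004763 mol in a total volume of 0.07186 L.
[OH^-] = 0.0004763/0.07186 = 0.006628 M, so pOH = 2.18 and pH = 14.00 - 2.18 = 11.82.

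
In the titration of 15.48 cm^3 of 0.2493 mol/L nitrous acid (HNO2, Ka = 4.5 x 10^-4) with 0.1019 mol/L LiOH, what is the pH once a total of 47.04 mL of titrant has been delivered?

n(acid) = 0.2493 x 0.01548 = 0.003859 mol; n(LiOH) added = 0.1019 x 0.04704 = 0.004793 mol.
Base is in excess by 0.004793 - 0.003859 = 0.0009342 mol in a total volume of 0.06252 L.
[OH^-] = 0.0009342/0.06252 = 0.01494 M, so pOH = 1.83 and pH = 14.00 - 1.83 = 12.17.

12.17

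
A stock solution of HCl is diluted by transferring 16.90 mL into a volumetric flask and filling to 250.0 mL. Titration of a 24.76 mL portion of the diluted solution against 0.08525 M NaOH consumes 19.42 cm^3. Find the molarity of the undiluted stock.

0.989 M

n(NaOH) = 0.08525 x 0.01942 = 0.001656 mol.
n(HCl) in the aliquot = 0.001656 mol.
[diluted HCl] = 0.001656 / 0.02476 = 0.06686 M.
Dilution factor = 250.0/16.90 = 14.79, so [stock] = 0.06686 x 14.79 = 0.989 M.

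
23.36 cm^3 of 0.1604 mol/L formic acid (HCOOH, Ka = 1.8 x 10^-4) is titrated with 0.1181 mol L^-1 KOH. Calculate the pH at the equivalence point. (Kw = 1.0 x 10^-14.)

8.29

n(HCOOH) = 0.1604 x 0.02336 = 0.003747 mol; V(KOH) at equivalence = 0.003747/0.1181 = 0.03173 L.
At equivalence all the acid is converted to HCOO-; total volume = 0.02336 + 0.03173 = 0.05509 L, so [HCOO-] = 0.003747/0.05509 = 0.06802 M.
Kb = Kw/Ka = 1.0e-14 / 1.8 x 10^-4 = 5.56e-11.
[OH^-] = sqrt(Kb x [HCOO-]) = sqrt(5.56e-11 x 0.06802) = 1.94e-6 M.
pOH = 5.71, so pH = 14.00 - 5.71 = 8.29.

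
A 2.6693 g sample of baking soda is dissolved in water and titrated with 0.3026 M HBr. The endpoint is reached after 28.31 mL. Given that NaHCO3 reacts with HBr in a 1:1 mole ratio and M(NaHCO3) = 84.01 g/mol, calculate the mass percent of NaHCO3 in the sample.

27.0%

n(HBr) = 0.3026 x 0.02831 = 0.008567 mol.
n(NaHCO3) = 0.008567 / 1 = 0.008567 mol.
mass of NaHCO3 = 0.008567 x 84.01 = 0.7197 g.
% purity = 0.7197 / 2.6693 x 100 = 27.0%.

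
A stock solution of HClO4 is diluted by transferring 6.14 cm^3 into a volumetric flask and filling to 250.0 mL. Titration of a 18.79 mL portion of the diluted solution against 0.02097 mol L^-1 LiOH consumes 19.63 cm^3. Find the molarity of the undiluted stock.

n(LiOH) = 0.02097 x 0.01963 = 0.0004116 mol.
n(HClO4) in the aliquot = 0.0004116 mol.
[diluted HClO4] = 0.0004116 / 0.01879 = 0.02191 M.
Dilution factor = 250.0/6.140 = 40.72, so [stock] = 0.02191 x 40.72 = 0.892 M.

0.892 M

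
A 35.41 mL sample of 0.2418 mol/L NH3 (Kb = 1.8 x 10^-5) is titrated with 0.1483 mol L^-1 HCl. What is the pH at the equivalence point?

5.15

n(NH3) = 0.2418 x 0.03541 = 0.008562 mol; V(HCl) at equivalence = 0.008562/0.1483 = 0.05774 L.
At equivalence the base is fully converted to NH4+; total volume = 0.09315 L, so [NH4+] = 0.008562/0.09315 = 0.09192 M.
Ka(NH4+) = Kw/Kb = 1.0e-14 / 1.8 x 10^-5 = 5.56e-10.
[H^+] = sqrt(Ka x [NH4+]) = sqrt(5.56e-10 x 0.09192) = 7.15e-6 M.
pH = -log(7.15e-6) = 5.15.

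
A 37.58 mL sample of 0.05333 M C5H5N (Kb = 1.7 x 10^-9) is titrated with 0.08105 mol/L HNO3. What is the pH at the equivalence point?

n(C5H5N) = 0.05333 x 0.03758 = 0.002004 mol; V(HNO3) at equivalence = 0.002004/0.08105 = 0.02473 L.
At equivalence the base is fully converted to C5H5NH+; total volume = 0.06231 L, so [C5H5NH+] = 0.002004/0.06231 = 0.03217 M.
Ka(C5H5NH+) = Kw/Kb = 1.0e-14 / 1.7 x 10^-9 = 5.88e-6.
[H^+] = sqrt(Ka x [C5H5NH+]) = sqrt(5.88e-6 x 0.03217) = 0.000435 M.
pH = -log(0.000435) = 3.36.

3.36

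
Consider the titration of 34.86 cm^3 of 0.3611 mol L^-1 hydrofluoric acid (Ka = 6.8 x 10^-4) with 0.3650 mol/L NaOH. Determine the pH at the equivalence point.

n(HF) = 0.3611 x 0.03486 = 0.01259 mol; V(NaOH) at equivalence = 0.01259/0.3650 = 0.03449 L.
At equivalence all the acid is converted to F-; total volume = 0.03486 + 0.03449 = 0.06935 L, so [F-] = 0.01259/0.06935 = 0.1815 M.
Kb = Kw/Ka = 1.0e-14 / 6.8 x 10^-4 = 1.47e-11.
[OH^-] = sqrt(Kb x [F-]) = sqrt(1.47e-11 x 0.1815) = 1.63e-6 M.
pOH = 5.79, so pH = 14.00 - 5.79 = 8.21.

8.21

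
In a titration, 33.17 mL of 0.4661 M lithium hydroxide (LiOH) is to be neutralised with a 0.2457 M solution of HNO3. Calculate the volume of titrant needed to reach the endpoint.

n(LiOH) = 0.4661 mol/L x 0.03317 L = 0.01546 mol.
At equivalence n(HNO3) = n(LiOH) = 0.01546 mol.
V(HNO3) = 0.01546 / 0.2457 = 0.06292 L = 62.9 mL.

62.9 mL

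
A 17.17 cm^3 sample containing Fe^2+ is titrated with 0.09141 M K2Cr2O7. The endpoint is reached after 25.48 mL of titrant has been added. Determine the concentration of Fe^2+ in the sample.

n(K2Cr2O7) = 0.09141 x 0.02548 = 0.002329 mol.
From the balanced equation, 1 mol K2Cr2O7 reacts with 6 mol Fe^2+, so n(Fe^2+) = 0.002329 x 6/1 = 0.01397 mol.
[Fe^2+] = 0.01397 / 0.01717 L = 0.814 M.

0.814 M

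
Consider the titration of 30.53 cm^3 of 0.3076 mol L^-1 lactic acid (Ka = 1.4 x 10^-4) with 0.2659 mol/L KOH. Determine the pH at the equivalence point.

8.50

n(HC3H5O3) = 0.3076 x 0.03053 = 0.009391 mol; V(KOH) at equivalence = 0.009391/0.2659 = 0.03532 L.
At equivalence all the acid is converted to C3H5O3-; total volume = 0.03053 + 0.03532 = 0.06585 L, so [C3H5O3-] = 0.009391/0.06585 = 0.1426 M.
Kb = Kw/Ka = 1.0e-14 / 1.4 x 10^-4 = 7.14e-11.
[OH^-] = sqrt(Kb x [C3H5O3-]) = sqrt(7.14e-11 x 0.1426) = 3.19e-6 M.
pOH = 5.50, so pH = 14.00 - 5.50 = 8.50.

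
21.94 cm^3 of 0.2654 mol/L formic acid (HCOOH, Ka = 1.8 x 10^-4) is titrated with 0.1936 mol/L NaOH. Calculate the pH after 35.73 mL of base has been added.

12.28

n(acid) = 0.2654 x 0.02194 = 0.005823 mol; n(NaOH) added = 0.1936 x 0.03573 = 0.006917 mol.
Base is in excess by 0.006917 - 0.005823 = 0.001094 mol in a total volume of 0.05767 L.
[OH^-] = 0.001094/0.05767 = 0.01898 M, so pOH = 1.72 and pH = 14.00 - 1.72 = 12.28.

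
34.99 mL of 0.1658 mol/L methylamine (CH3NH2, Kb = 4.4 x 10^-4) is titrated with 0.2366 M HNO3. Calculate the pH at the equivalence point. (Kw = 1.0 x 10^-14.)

5.83

n(CH3NH2) = 0.1658 x 0.03499 = 0.005801 mol; V(HNO3) at equivalence = 0.005801/0.2366 = 0.02452 L.
At equivalence the base is fully converted to CH3NH3+; total volume = 0.05951 L, so [CH3NH3+] = 0.005801/0.05951 = 0.09749 M.
Ka(CH3NH3+) = Kw/Kb = 1.0e-14 / 4.4 x 10^-4 = 2.27e-11.
[H^+] = sqrt(Ka x [CH3NH3+]) = sqrt(2.27e-11 x 0.09749) = 1.49e-6 M.
pH = -log(1.49e-6) = 5.83.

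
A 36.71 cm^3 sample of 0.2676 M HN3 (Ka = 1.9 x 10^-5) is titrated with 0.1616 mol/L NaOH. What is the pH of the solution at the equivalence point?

n(HN3) = 0.2676 x 0.03671 = 0.009824 mol; V(NaOH) at equivalence = 0.009824/0.1616 = 0.06079 L.
At equivalence all the acid is converted to N3-; total volume = 0.03671 + 0.06079 = 0.09750 L, so [N3-] = 0.009824/0.09750 = 0.1008 M.
Kb = Kw/Ka = 1.0e-14 / 1.9 x 10^-5 = 5.26e-10.
[OH^-] = sqrt(Kb x [N3-]) = sqrt(5.26e-10 x 0.1008) = 7.28e-6 M.
pOH = 5.14, so pH = 14.00 - 5.14 = 8.86.

8.86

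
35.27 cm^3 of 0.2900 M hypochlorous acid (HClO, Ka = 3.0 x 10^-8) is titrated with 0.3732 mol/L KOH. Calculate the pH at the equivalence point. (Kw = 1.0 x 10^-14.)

10.37

n(HClO) = 0.2900 x 0.03527 = 0.01023 mol; V(KOH) at equivalence = 0.01023/0.3732 = 0.02741 L.
At equivalence all the acid is converted to ClO-; total volume = 0.03527 + 0.02741 = 0.06268 L, so [ClO-] = 0.01023/0.06268 = 0.1632 M.
Kb = Kw/Ka = 1.0e-14 / 3.0 x 10^-8 = 3.33e-7.
[OH^-] = sqrt(Kb x [ClO-]) = sqrt(3.33e-7 x 0.1632) = 0.000233 M.
pOH = 3.63, so pH = 14.00 - 3.63 = 10.37.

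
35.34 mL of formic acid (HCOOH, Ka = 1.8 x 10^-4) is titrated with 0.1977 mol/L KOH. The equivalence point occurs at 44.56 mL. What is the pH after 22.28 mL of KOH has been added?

22.28 mL is exactly half the equivalence volume (44.56/2), i.e. the half-equivalence point.
There, n(HA) = n(A^-), so pH = pKa = -log(1.8 x 10^-4) = 3.74.

3.74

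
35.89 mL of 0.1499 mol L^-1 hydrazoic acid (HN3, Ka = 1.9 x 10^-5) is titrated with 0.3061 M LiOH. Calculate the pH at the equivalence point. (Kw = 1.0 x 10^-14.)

8.86

n(HN3) = 0.1499 x 0.03589 = 0.005380 mol; V(LiOH) at equivalence = 0.005380/0.3061 = 0.01758 L.
At equivalence all the acid is converted to N3-; total volume = 0.03589 + 0.01758 = 0.05347 L, so [N3-] = 0.005380/0.05347 = 0.1006 M.
Kb = Kw/Ka = 1.0e-14 / 1.9 x 10^-5 = 5.26e-10.
[OH^-] = sqrt(Kb x [N3-]) = sqrt(5.26e-10 x 0.1006) = 7.28e-6 M.
pOH = 5.14, so pH = 14.00 - 5.14 = 8.86.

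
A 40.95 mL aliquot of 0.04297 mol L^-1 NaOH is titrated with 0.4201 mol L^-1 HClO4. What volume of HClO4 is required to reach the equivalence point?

4.19 mL

n(NaOH) = 0.04297 mol/L x 0.04095 L = 0.001760 mol.
At equivalence n(HClO4) = n(NaOH) = 0.001760 mol.
V(HClO4) = 0.001760 / 0.4201 = 0.004189 L = 4.19 mL.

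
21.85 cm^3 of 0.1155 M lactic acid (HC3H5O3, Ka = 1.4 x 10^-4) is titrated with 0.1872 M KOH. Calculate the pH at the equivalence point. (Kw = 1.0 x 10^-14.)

n(HC3H5O3) = 0.1155 x 0.02185 = 0.002524 mol; V(KOH) at equivalence = 0.002524/0.1872 = 0.01348 L.
At equivalence all the acid is converted to C3H5O3-; total volume = 0.02185 + 0.01348 = 0.03533 L, so [C3H5O3-] = 0.002524/0.03533 = 0.07143 M.
Kb = Kw/Ka = 1.0e-14 / 1.4 x 10^-4 = 7.14e-11.
[OH^-] = sqrt(Kb x [C3H5O3-]) = sqrt(7.14e-11 x 0.07143) = 2.26e-6 M.
pOH = 5.65, so pH = 14.00 - 5.65 = 8.35.

8.35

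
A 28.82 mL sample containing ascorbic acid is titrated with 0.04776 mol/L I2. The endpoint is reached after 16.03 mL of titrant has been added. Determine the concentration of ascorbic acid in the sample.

n(I2) = 0.04776 x 0.01603 = 0.0007656 mol.
From the balanced equation, 1 mol I2 reacts with 1 mol ascorbic acid, so n(ascorbic acid) = 0.0007656 x 1/1 = 0.0007656 mol.
[ascorbic acid] = 0.0007656 / 0.02882 L = 0.0266 M.

0.0266 M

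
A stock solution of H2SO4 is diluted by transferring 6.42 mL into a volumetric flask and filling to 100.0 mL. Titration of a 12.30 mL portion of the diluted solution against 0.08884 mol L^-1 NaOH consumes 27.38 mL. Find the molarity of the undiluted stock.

1.54 M

n(NaOH) = 0.08884 x 0.02738 = 0.002432 mol.
n(H2SO4) in the aliquot = 0.002432 x 1/2 = 0.001216 mol.
[diluted H2SO4] = 0.001216 / 0.01230 = 0.09888 M.
Dilution factor = 100.0/6.420 = 15.58, so [stock] = 0.09888 x 15.58 = 1.54 M.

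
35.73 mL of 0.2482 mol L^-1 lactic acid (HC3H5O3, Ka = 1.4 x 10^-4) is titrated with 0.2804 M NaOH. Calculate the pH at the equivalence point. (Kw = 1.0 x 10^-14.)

n(HC3H5O3) = 0.2482 x 0.03573 = 0.008868 mol; V(NaOH) at equivalence = 0.008868/0.2804 = 0.03163 L.
At equivalence all the acid is converted to C3H5O3-; total volume = 0.03573 + 0.03163 = 0.06736 L, so [C3H5O3-] = 0.008868/0.06736 = 0.1317 M.
Kb = Kw/Ka = 1.0e-14 / 1.4 x 10^-4 = 7.14e-11.
[OH^-] = sqrt(Kb x [C3H5O3-]) = sqrt(7.14e-11 x 0.1317) = 3.07e-6 M.
pOH = 5.51, so pH = 14.00 - 5.51 = 8.49.

8.49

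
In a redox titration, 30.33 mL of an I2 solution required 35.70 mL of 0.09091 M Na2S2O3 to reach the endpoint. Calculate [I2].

0.0535 M

n(Na2S2O3) = 0.09091 x 0.03570 = 0.003245 mol.
From the balanced equation, 2 mol Na2S2O3 reacts with 1 mol I2, so n(I2) = 0.003245 x 1/2 = 0.001623 mol.
[I2] = 0.001623 / 0.03033 L = 0.0535 M.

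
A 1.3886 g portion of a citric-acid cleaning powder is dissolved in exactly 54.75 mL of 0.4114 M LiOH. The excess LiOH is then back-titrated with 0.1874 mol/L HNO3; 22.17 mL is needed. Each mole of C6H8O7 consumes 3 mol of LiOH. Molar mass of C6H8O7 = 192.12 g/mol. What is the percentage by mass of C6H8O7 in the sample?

84.7%

Total n(LiOH) added = 0.4114 x 0.05475 = 0.02252 mol.
n(HNO3) used = 0.1874 x 0.02217 = 0.004155 mol, which equals the excess n(LiOH).
So n(LiOH) consumed by the sample = 0.02252 - 0.004155 = 0.01837 mol.
n(C6H8O7) = 0.01837 / 3 = 0.006123 mol.
mass C6H8O7 = 0.006123 x 192.12 = 1.176 g, so %C6H8O7 = 1.176/1.3886 x 100 = 84.7%.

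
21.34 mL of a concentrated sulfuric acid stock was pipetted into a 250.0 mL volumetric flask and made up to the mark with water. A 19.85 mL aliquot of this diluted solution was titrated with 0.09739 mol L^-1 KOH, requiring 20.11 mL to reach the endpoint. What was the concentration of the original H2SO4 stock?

0.578 M

n(KOH) = 0.09739 x 0.02011 = 0.001959 mol.
n(H2SO4) in the aliquot = 0.001959 x 1/2 = 0.0009793 mol.
[diluted H2SO4] = 0.0009793 / 0.01985 = 0.04933 M.
Dilution factor = 250.0/21.34 = 11.72, so [stock] = 0.04933 x 11.72 = 0.578 M.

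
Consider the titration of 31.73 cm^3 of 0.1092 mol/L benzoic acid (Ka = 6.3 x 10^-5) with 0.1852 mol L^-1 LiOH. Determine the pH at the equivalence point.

n(C6H5COOH) = 0.1092 x 0.03173 = 0.003465 mol; V(LiOH) at equivalence = 0.003465/0.1852 = 0.01871 L.
At equivalence all the acid is converted to C6H5COO-; total volume = 0.03173 + 0.01871 = 0.05044 L, so [C6H5COO-] = 0.003465/0.05044 = 0.06870 M.
Kb = Kw/Ka = 1.0e-14 / 6.3 x 10^-5 = 1.59e-10.
[OH^-] = sqrt(Kb x [C6H5COO-]) = sqrt(1.59e-10 x 0.06870) = 3.30e-6 M.
pOH = 5.48, so pH = 14.00 - 5.48 = 8.52.

8.52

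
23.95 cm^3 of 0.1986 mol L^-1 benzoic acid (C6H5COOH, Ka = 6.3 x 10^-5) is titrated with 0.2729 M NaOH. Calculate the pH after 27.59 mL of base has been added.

12.73

n(acid) = 0.1986 x 0.02395 = 0.004756 mol; n(NaOH) added = 0.2729 x 0.02759 = 0.007529 mol.
Base is in excess by 0.007529 - 0.004756 = 0.002773 mol in a total volume of 0.05154 L.
[OH^-] = 0.002773/0.05154 = 0.05380 M, so pOH = 1.27 and pH = 14.00 - 1.27 = 12.73.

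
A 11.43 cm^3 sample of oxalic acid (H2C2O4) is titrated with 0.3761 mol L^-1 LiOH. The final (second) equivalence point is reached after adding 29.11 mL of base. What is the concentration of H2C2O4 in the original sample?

0.479 M

n(LiOH) = 0.3761 x 0.02911 = 0.01095 mol.
At the final (second) equivalence point, 2 mol OH^- react per mol H2C2O4, so n(H2C2O4) = 0.01095 / 2 = 0.005474 mol.
[H2C2O4] = 0.005474 / 0.01143 L = 0.479 M.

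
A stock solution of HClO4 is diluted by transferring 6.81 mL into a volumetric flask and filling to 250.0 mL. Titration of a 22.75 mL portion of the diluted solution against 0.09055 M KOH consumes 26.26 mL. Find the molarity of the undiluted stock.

3.84 M

n(KOH) = 0.09055 x 0.02626 = 0.002378 mol.
n(HClO4) in the aliquot = 0.002378 mol.
[diluted HClO4] = 0.002378 / 0.02275 = 0.1045 M.
Dilution factor = 250.0/6.810 = 36.71, so [stock] = 0.1045 x 36.71 = 3.84 M.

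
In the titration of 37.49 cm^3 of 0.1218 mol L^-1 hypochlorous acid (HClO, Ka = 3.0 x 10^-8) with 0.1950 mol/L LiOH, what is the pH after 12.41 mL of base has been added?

7.57

Initial n(HClO) = 0.1218 x 0.03749 = 0.004566 mol.
n(LiOH) added = 0.1950 x 0.01241 = 0.002420 mol, converting that many moles of HClO to ClO-.
Remaining n(HClO) = 0.002146 mol; n(ClO-) = 0.002420 mol.
By Henderson-Hasselbalch, pH = pKa + log([A^-]/[HA]) = 7.52 + log(0.002420/0.002146) = 7.52 + (+0.05) = 7.57.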